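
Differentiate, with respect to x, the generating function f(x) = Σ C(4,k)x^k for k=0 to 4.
Σ k·C(4,k)x^(k-1) for k=1 to 4

Explanation: Term-by-term differentiation gives Σ k·C(4,k)x^{k-1} for k=1 to 4.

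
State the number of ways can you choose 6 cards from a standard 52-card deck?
20,358,520

Reasoning: C(52,6) = 20,358,520.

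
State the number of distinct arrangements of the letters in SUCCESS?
420

Word has 7 letters (S=3, U=1, C=2, E=1). Arrangements: 7!/Π(k!) = 420.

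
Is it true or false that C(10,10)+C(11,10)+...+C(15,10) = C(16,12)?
False

Solution: Hockey stick identity gives Σ = C(16,11) = 4,368; RHS C(16,12) = 1,820.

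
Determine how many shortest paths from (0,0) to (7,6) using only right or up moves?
1,716
Choose 7 rights from 13 moves: C(13,7) = 1,716.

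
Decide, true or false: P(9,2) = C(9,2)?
False

Working:
P(9,2) = 72 but C(9,2) = 36; they differ by a factor of 2! = 2, so the statement does not hold.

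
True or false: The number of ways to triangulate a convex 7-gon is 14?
False

Reasoning: Triangulations of a convex 7-gon are counted by the Catalan number C_5: C_5 = C(10,5)/(5+1) = 252/6 = 42.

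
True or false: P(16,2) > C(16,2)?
P(16,2) = 240 and C(16,2) = 120; P(n,r) = r! × C(n,r) so P > C whenever r ≥ 2.
Final answer: True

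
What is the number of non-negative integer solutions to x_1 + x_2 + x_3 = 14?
120

Working:
C(14+3-1, 3-1) = 120.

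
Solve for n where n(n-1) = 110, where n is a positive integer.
11

Working:
n² − n − 110 = 0, so n = (1 ± √(1 + 4·110))/2 = (1 ± √441)/2 = (1 ± 21)/2, i.e. n = 11 or n = -10. Taking the positive root, n = 11 (check: 11×10 = 110).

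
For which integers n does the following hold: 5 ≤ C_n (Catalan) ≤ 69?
3, 4, 5

Explanation: C_2=2; C_3=5; C_4=14; C_5=42; C_6=132. So valid n = 3, 4, 5.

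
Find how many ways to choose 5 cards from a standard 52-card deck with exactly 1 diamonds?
13 diamonds and 39 non-diamonds: C(13,1) × C(39,4) = 13 × 82251 = 1,069,263.

Answer: 1,069,263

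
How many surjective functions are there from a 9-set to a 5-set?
Onto functions = 5! × S(9,5)
First compute S(9,5) via recurrence:
Using the Stirling recurrence: S(n,k) = k·S(n-1,k) + S(n-1,k-1)
S(9,5) = 5·S(8,5) + S(8,4)
         = 5·1050 + 1701
         = 5250 + 1701
         = 6,951
Then: 120 × 6951 = 834,120
Final answer: 834,120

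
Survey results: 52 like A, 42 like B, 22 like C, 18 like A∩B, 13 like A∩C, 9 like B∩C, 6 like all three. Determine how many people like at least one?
82

Working:
|A∪B∪C| = 52+42+22-18-13-9+6 = 82.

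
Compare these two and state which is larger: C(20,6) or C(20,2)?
C(20,6)

Explanation: C(20,6)=38,760, C(20,2)=190.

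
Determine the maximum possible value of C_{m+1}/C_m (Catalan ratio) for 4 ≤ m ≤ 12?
25/7

Explanation: C_{m+1}/C_m = 2(2m+1)/(m+2), which increases with m. Maximum at m = 12: 2·25/14 = 25/7.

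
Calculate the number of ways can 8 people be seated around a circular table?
5,040

Circular arrangements: (8-1)! = 5,040.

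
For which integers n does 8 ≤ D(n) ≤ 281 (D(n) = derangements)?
4, 5, 6

Solution: Using D(n) = (n−1)[D(n−1) + D(n−2)] with D(1)=0, D(2)=1: D(3)=2; D(4)=9; D(5)=44; D(6)=265; D(7)=1,854. So valid n = 4, 5, 6.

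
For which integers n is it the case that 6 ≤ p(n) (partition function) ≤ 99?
5, 6, 7, 8, 9, 10, 11, 12

Reasoning: Tabulating p(n) via p(n) = p(n−1) + p(n−2) − p(n−5) − p(n−7) + …: p(4)=5; p(5)=7; p(6)=11; p(7)=15; p(8)=22; p(9)=30; p(10)=42; p(11)=56; p(12)=77; p(13)=101. So valid n = 5, 6, 7, 8, 9, 10, 11, 12.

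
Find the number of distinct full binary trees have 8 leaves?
429

Solution: Using the Catalan number formula: C_n = C(2n, n) / (n+1)
C_7 = C(14, 7) / (7+1)
     = 3432 / 8
     = 429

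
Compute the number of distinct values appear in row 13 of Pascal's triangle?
7

Explanation: Row 13 has entries C(13,0)..C(13,13); by symmetry C(13,k)=C(13,13-k), giving 7 distinct values.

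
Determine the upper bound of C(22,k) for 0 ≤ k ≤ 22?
705,432

Explanation: Maximum at k = 11: C(22,11) = 705,432.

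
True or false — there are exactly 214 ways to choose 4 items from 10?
C(10,4) = 210 ≠ 214.

Answer: False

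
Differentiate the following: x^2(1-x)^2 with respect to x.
2x^1(1-x)^2 - 2x^2(1-x)^1

Working:
Product rule: 2x^{1}(1-x)^{2} + x^2·(-2)(1-x)^{1}.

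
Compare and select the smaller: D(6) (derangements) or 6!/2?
D(6)
D(6) = (6-1)·[D(5) + D(4)] = 5·[44 + 9] = 265; 6!/2 = 720/2 = 360.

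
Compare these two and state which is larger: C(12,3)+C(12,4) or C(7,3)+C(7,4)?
C(12,3)+C(12,4)

Solution: First=715, Second=70.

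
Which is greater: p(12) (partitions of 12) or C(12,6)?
C(12,6)

Solution: Pentagonal recurrence p(n) = p(n−1) + p(n−2) − p(n−5) − p(n−7) + …: p(12) = p(11) + p(10) − p(7) − p(5) + p(0) = 56 + 42 − 15 − 7 + 1 = 77; C(12,6) = 924.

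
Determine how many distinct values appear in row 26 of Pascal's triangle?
14

Working:
Row 26 has entries C(26,0)..C(26,26); by symmetry C(26,k)=C(26,26-k), giving 14 distinct values.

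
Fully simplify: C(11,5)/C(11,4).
7/5

C(n,k+1)/C(n,k) = (n−k)/(k+1). Here (11−4)/(4+1) = 7/5 = 7/5.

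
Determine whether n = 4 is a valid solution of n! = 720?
No

Working:
4! = 4·3! = 4·6 = 24, which does not equal 720.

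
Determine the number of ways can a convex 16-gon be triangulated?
2,674,440

Reasoning: Using the Catalan number formula: C_n = C(2n, n) / (n+1)
C_14 = C(28, 14) / (14+1)
     = 40116600 / 15
     = 2,674,440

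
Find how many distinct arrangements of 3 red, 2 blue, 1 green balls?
60

Working:
Multinomial: 6!/(3! × 2! × 1!) = 60.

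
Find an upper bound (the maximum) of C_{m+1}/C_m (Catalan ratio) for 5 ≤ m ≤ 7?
10/3

Working:
C_{m+1}/C_m = 2(2m+1)/(m+2), which increases with m. Maximum at m = 7: 2·15/9 = 10/3.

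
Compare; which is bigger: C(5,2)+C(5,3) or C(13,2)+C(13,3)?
C(13,2)+C(13,3)

First=20, Second=364.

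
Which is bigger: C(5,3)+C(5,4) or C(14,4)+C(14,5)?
C(14,4)+C(14,5)
First=15, Second=3,003.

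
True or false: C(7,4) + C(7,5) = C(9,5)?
False

Working:
Pascal's identity gives C(8,5) = 56, whereas C(9,5) = 126.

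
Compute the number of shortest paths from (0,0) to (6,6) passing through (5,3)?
224

Working:
To (5,3): C(8,5)=56. From there: C(4,1)=4. Total: 224.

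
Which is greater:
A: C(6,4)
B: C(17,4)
B

A=C(6,4)=15, B=C(17,4)=2,380.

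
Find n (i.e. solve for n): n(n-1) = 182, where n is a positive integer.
14

Solution: n² − n − 182 = 0, so n = (1 ± √(1 + 4·182))/2 = (1 ± √729)/2 = (1 ± 27)/2, i.e. n = 14 or n = -13. Taking the positive root, n = 14 (check: 14×13 = 182).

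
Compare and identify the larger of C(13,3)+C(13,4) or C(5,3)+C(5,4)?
First=1,001, Second=15.
Final answer: C(13,3)+C(13,4)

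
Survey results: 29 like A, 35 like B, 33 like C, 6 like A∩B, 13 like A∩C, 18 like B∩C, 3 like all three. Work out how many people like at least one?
63

Working:
|A∪B∪C| = 29+35+33-6-13-18+3 = 63.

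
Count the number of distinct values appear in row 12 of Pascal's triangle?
Row 12 has entries C(12,0)..C(12,12); by symmetry C(12,k)=C(12,12-k), giving 7 distinct values.
Final answer: 7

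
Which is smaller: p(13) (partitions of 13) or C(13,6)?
Pentagonal recurrence p(n) = p(n−1) + p(n−2) − p(n−5) − p(n−7) + …: p(13) = p(12) + p(11) − p(8) − p(6) + p(1) = 77 + 56 − 22 − 11 + 1 = 101; C(13,6) = 1,716.
Final answer: p(13)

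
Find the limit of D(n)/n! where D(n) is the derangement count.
1/e
D(n)/n! → 1/e ≈ 0.3679 as n → ∞.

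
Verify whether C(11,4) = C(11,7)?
True
Symmetry C(n,k) = C(n,n-k): C(11,4) = 330 and C(11,7) = 330. Both sides agree, so the statement holds.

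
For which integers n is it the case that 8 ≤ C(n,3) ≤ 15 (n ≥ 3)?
C(4,3)=4; C(5,3)=10; C(6,3)=20. So valid n = 5.

Answer: 5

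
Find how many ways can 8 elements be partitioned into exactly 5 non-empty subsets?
1,050

This equals S(8,5), the Stirling number of the 2nd kind.
Using the Stirling recurrence: S(n,k) = k·S(n-1,k) + S(n-1,k-1)
S(8,5) = 5·S(7,5) + S(7,4)
         = 5·140 + 350
         = 700 + 350
         = 1,050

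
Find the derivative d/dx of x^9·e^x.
(9x^8 + x^9)e^x

Solution: Product rule: d/dx[x^9]·e^x + x^9·d/dx[e^x] = 9x^{8}e^x + x^9e^x.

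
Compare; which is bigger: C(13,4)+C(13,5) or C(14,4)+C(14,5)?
C(14,4)+C(14,5)

Solution: First=2,002, Second=3,003.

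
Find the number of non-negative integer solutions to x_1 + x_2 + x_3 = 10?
C(10+3-1, 3-1) = 66.
Final answer: 66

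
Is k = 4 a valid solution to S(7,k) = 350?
S(7,4) = 4·S(6,4) + S(6,3) = 4·65 + 90 = 350, which equals 350.

Answer: Yes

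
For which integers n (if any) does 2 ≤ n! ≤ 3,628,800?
2, 3, 4, 5, 6, 7, 8, 9, 10

Working:
n! is strictly increasing; 2! = 2 and 10! = 3,628,800, so valid n = 2, 3, 4, 5, 6, 7, 8, 9, 10.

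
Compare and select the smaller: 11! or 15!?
11!

11!=39,916,800, 15!=1,307,674,368,000. 15! > 11!.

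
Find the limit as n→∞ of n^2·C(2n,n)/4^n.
∞

C(2n,n) ~ 4^n/√(πn), so n^2·C(2n,n)/4^n ~ n^(2 − 1/2)/√π → ∞.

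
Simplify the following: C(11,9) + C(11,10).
66
By Pascal's identity: C(12,10) = 66.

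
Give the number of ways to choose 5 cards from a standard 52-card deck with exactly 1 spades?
1,069,263
13 spades and 39 non-spades: C(13,1) × C(39,4) = 13 × 82251 = 1,069,263.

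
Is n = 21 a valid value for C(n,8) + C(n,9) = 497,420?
C(21,8) + C(21,9) = 203,490 + 293,930 = 497,420, which equals 497,420.
Final answer: Yes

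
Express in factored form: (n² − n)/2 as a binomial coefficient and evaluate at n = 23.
(n² − n)/2 = n(n−1)/2 = C(n,2). At n = 23: C(23,2) = 253.
Final answer: C(n,2); C(23,2) = 253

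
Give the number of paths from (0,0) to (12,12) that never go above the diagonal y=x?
208,012
Counted by the Catalan number C_12: C_12 = C(24,12)/(12+1) = 2,704,156/13 = 208,012.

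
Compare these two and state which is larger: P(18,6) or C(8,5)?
P(18,6)

Explanation: P(18,6)=13,366,080, C(8,5)=56.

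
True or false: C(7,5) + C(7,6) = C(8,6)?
True

Explanation: Pascal's identity: LHS = 21 + 7 = 28; RHS = C(8,6) = 28. Both sides agree, so the statement holds.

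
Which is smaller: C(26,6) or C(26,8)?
C(26,6)

Reasoning: C(26,6)=230,230, C(26,8)=1,562,275.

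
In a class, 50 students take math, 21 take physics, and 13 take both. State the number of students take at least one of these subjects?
58

Solution: |A∪B| = |A|+|B|-|A∩B| = 50+21-13 = 58.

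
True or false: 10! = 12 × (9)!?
False

Reasoning: 10! = 10 × 9! = 3,628,800, but 12 × 9! = 4,354,560.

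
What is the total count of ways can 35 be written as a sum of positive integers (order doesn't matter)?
14,883

Reasoning: Pentagonal recurrence p(n) = p(n−1) + p(n−2) − p(n−5) − p(n−7) + …: p(35) = p(34) + p(33) − p(30) − p(28) + p(23) + p(20) − p(13) − p(9) + p(0) = 12,310 + 10,143 − 5,604 − 3,718 + 1,255 + 627 − 101 − 30 + 1 = 14,883.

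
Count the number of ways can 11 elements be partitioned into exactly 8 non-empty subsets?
11,880

Working:
This equals S(11,8), the Stirling number of the 2nd kind.
Using the Stirling recurrence: S(n,k) = k·S(n-1,k) + S(n-1,k-1)
S(11,8) = 8·S(10,8) + S(10,7)
         = 8·750 + 5880
         = 6000 + 5880
         = 11,880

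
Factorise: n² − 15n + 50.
(n − 5)(n − 10)

Solution: Seek roots whose sum is 15 and product is 50: (5, 10). So n² − 15n + 50 = (n − 5)(n − 10).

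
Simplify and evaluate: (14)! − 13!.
80,951,270,400
(14)! − 13! = (14)·13! − 13! = (14−1)·13! = 13·13! = 80,951,270,400.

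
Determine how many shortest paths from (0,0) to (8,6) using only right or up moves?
3,003

Reasoning: Choose 8 rights from 14 moves: C(14,8) = 3,003.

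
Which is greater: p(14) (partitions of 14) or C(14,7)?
C(14,7)

Working:
Pentagonal recurrence p(n) = p(n−1) + p(n−2) − p(n−5) − p(n−7) + …: p(14) = p(13) + p(12) − p(9) − p(7) + p(2) = 101 + 77 − 30 − 15 + 2 = 135; C(14,7) = 3,432.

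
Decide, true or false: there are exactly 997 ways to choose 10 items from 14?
False

C(14,10) = 1,001 ≠ 997.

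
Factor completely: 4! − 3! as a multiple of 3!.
3 × 3! = 18
4! − 3! = 4·3! − 3! = (4 − 1)·3! = 3 × 3! = 18.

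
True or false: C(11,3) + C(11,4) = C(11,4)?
False

Solution: Pascal's identity gives C(12,4) = 495, whereas C(11,4) = 330.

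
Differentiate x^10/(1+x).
Quotient rule: [10x^{9}(1+x) - x^10]/(1+x)².

Answer: (10x^9(1+x) - x^10)/(1+x)²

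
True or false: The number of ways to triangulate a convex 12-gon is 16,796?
True

Solution: Triangulations of a convex 12-gon are counted by the Catalan number C_10: C_10 = C(20,10)/(10+1) = 184,756/11 = 16,796.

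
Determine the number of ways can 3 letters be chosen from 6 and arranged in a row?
120

Explanation: P(6,3) = 6!/(6-3)! = 120.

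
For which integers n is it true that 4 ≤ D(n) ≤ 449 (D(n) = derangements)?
4, 5, 6

Reasoning: Using D(n) = (n−1)[D(n−1) + D(n−2)] with D(1)=0, D(2)=1: D(3)=2; D(4)=9; D(5)=44; D(6)=265; D(7)=1,854. So valid n = 4, 5, 6.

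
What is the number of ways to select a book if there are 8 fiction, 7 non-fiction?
15
By the addition principle: 8 + 7 = 15.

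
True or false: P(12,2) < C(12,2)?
False

Reasoning: P(12,2) = 132 and C(12,2) = 66; P(n,r) = r! × C(n,r) so P > C whenever r ≥ 2.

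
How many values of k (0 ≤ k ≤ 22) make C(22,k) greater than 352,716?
5

Reasoning: Row 22 is unimodal and symmetric about k=22/2. C(22,8)=319,770 ≤ 352,716; C(22,9)=497,420 > 352,716; by symmetry C(22,k) > 352,716 for k = 9..13. That's 13 - 9 + 1 = 5 values.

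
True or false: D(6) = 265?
Derangements of 6 elements: D(6) = (6-1)·[D(5) + D(4)] = 5·[44 + 9] = 265.

Answer: True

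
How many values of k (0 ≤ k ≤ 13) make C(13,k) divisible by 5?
2

Solution: Checking C(13,k) mod 5 for k = 0..13: divisible at k = 4, 9. That's 2 values.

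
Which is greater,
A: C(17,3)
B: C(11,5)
A=C(17,3)=680, B=C(11,5)=462.
Final answer: A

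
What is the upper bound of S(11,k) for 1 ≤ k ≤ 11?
246,730

Explanation: Row S(11,k) for k = 1..11 (via S(n,k) = k·S(n−1,k) + S(n−1,k−1)): 1, 1,023, 28,501, 145,750, 246,730, 179,487, 63,987, 11,880, 1,155, 55, 1. The row is unimodal; maximum at k = 5: 246,730.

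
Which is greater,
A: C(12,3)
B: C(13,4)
B
A=C(12,3)=220, B=C(13,4)=715.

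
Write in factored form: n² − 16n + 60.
(n − 6)(n − 10)

Explanation: Seek roots whose sum is 16 and product is 60: (6, 10). So n² − 16n + 60 = (n − 6)(n − 10).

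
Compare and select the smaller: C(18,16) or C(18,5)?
C(18,16)

Working:
C(18,16)=153, C(18,5)=8,568.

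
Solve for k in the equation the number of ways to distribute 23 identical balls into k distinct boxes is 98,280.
6

Explanation: Stars and bars: the count is C(23+k−1, k−1), increasing in k. k=4: C(26,3) = 2,600, k=5: C(27,4) = 17,550, k=6: C(28,5) = 98,280 ✓. So k = 6.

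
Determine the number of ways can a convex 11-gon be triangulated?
Using the Catalan number formula: C_n = C(2n, n) / (n+1)
C_9 = C(18, 9) / (9+1)
     = 48620 / 10
     = 4,862

Answer: 4,862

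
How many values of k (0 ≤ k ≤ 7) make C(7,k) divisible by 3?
Checking C(7,k) mod 3 for k = 0..7: divisible at k = 2, 5. That's 2 values.

Answer: 2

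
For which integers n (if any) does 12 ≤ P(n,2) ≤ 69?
P(3,2)=6; P(4,2)=12; P(5,2)=20; P(6,2)=30; P(7,2)=42; P(8,2)=56; P(9,2)=72. So valid n = 4, 5, 6, 7, 8.
Final answer: 4, 5, 6, 7, 8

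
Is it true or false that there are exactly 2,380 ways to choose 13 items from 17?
True
C(17,13) = 2,380.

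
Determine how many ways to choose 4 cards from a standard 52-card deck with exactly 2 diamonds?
57,798

Solution: 13 diamonds and 39 non-diamonds: C(13,2) × C(39,2) = 78 × 741 = 57,798.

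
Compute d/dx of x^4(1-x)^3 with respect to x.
4x^3(1-x)^3 - 3x^4(1-x)^2

Working:
Product rule: 4x^{3}(1-x)^{3} + x^4·(-3)(1-x)^{2}.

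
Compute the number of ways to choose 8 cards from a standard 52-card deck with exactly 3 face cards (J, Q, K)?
144,761,760

Explanation: 12 face cards and 40 non-face cards: C(12,3) × C(40,5) = 220 × 658,008 = 144,761,760.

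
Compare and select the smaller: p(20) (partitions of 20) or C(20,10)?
Pentagonal recurrence p(n) = p(n−1) + p(n−2) − p(n−5) − p(n−7) + …: p(20) = p(19) + p(18) − p(15) − p(13) + p(8) + p(5) = 490 + 385 − 176 − 101 + 22 + 7 = 627; C(20,10) = 184,756.

Answer: p(20)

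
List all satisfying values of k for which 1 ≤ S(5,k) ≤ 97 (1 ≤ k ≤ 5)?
1, 2, 3, 4, 5

Reasoning: S(5,1)=1; S(5,2)=15; S(5,3)=25; S(5,4)=10; S(5,5)=1. So valid k = 1, 2, 3, 4, 5.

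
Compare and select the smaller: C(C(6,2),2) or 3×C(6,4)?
3×C(6,4)

Working:
C(C(6,2),2)=105, 3×C(6,4)=45.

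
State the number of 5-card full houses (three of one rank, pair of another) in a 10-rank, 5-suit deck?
9,000

Working:
Triple rank: 10. Triple suits: C(5,3)=10. Pair rank: 9. Pair suits: C(5,2)=10. Total: 9,000.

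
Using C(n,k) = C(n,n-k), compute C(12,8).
495

Reasoning: C(12,8) = C(12,4) = 495.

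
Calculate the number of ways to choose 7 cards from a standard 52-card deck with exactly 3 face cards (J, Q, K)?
20,105,800
12 face cards and 40 non-face cards: C(12,3) × C(40,4) = 220 × 91,390 = 20,105,800.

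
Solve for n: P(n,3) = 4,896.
P(n,3) = n(n−1)(n−2) is increasing in n; n(n−1)(n−2) ≈ (n−1)^3 = 4,896 gives n ≈ 18.0. Check: P(16,3) = 3,360, P(17,3) = 4,080, P(18,3) = 4,896 ✓. So n = 18.

Answer: 18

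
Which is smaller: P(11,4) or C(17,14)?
C(17,14)

Explanation: P(11,4)=7,920, C(17,14)=680.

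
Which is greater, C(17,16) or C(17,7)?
C(17,7)

Reasoning: C(17,16)=17, C(17,7)=19,448.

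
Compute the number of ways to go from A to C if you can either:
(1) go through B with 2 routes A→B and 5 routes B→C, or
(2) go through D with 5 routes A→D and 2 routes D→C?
20

Working:
Route via B: 2×5=10. Route via D: 5×2=10. Total: 20.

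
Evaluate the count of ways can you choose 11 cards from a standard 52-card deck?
60,403,728,840

Working:
C(52,11) = 60,403,728,840.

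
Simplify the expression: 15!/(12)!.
2,730

Reasoning: This equals 15×14×13 = 2,730.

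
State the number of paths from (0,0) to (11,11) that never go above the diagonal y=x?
Counted by the Catalan number C_11: C_11 = C(22,11)/(11+1) = 705,432/12 = 58,786.

Answer: 58,786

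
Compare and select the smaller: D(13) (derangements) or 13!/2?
D(13)

D(13) = (13-1)·[D(12) + D(11)] = 12·[176,214,841 + 14,684,570] = 2,290,792,932; 13!/2 = 6,227,020,800/2 = 3,113,510,400.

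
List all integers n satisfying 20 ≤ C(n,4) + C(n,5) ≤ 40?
6
C(5,4)+C(5,5)=6; C(6,4)+C(6,5)=21; C(7,4)+C(7,5)=56. So valid n = 6.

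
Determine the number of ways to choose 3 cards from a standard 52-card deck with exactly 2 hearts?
3,042

Solution: 13 hearts and 39 non-hearts: C(13,2) × C(39,1) = 78 × 39 = 3,042.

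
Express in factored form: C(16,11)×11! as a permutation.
P(16,11)

Reasoning: C(16,11)×11! = [16!/(11!(5)!)]×11! = 16!/(5)! = P(16,11) = 174,356,582,400.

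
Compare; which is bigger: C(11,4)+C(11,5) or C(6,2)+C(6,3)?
C(11,4)+C(11,5)

Solution: First=792, Second=35.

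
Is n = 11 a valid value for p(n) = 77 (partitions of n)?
No

Reasoning: Pentagonal recurrence p(n) = p(n−1) + p(n−2) − p(n−5) − p(n−7) + …: p(11) = p(10) + p(9) − p(6) − p(4) = 42 + 30 − 11 − 5 = 56, which does not equal 77.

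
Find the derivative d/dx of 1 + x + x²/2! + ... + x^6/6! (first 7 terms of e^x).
1 + x + x²/2! + ... + x^5/5!

Explanation: Differentiating term by term gives the first 6 terms of e^x.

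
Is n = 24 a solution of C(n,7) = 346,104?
Yes
C(24,7) = 24·23·22·21·20·19·18/7! = 1,744,364,160/5,040 = 346,104, which equals 346,104.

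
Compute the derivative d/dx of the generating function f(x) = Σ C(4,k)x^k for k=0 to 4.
Σ k·C(4,k)x^(k-1) for k=1 to 4

Explanation: Term-by-term differentiation gives Σ k·C(4,k)x^{k-1} for k=1 to 4.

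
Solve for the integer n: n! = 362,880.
n! is strictly increasing. 7! = 5,040, 8! = 40,320, 9! = 362,880 ✓. So n = 9.

Answer: 9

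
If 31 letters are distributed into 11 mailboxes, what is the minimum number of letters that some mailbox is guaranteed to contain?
3

Working:
Pigeonhole: ⌈31/11⌉ = 3.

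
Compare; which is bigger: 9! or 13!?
13!

9!=362,880, 13!=6,227,020,800. 13! > 9!.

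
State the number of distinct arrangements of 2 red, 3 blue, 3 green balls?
560
Multinomial: 8!/(2! × 3! × 3!) = 560.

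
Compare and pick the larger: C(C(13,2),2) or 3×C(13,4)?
C(C(13,2),2)

Reasoning: C(C(13,2),2)=3,003, 3×C(13,4)=2,145.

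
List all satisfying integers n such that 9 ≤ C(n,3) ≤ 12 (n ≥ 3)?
C(4,3)=4; C(5,3)=10; C(6,3)=20. So valid n = 5.

Answer: 5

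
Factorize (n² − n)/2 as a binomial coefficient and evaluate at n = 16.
C(n,2); C(16,2) = 120

(n² − n)/2 = n(n−1)/2 = C(n,2). At n = 16: C(16,2) = 120.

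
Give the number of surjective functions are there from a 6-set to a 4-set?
1,560

Onto functions = 4! × S(6,4)
First compute S(6,4) via recurrence:
Using the Stirling recurrence: S(n,k) = k·S(n-1,k) + S(n-1,k-1)
S(6,4) = 4·S(5,4) + S(5,3)
         = 4·10 + 25
         = 40 + 25
         = 65
Then: 24 × 65 = 1,560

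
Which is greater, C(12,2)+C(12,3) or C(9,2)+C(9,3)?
C(12,2)+C(12,3)

Explanation: First=286, Second=120.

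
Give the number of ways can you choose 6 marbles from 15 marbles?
C(15,6) = 15! / (6! × (15-6)!)
         = 15! / (6! × 9!)
         = 5,005

Answer: 5,005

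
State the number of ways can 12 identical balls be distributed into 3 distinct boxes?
91

Explanation: C(12+3-1, 3-1) = C(14, 2) = 91.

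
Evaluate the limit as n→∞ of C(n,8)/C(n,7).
∞

Working:
C(n,8)/C(n,7) = (n-7)/8 → ∞ as n → ∞.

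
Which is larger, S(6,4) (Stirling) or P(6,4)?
P(6,4)

Explanation: S(6,4) = 4·S(5,4) + S(5,3) = 4·10 + 25 = 65; P(6,4) = 360.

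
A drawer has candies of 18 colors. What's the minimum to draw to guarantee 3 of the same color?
Worst case: 2 of each = 36. One more: 37.

Answer: 37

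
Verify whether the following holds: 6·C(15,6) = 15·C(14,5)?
True

Explanation: Absorption identity k·C(n,k) = n·C(n-1,k-1). LHS = 6·5005 = 30,030; RHS = 15·2002 = 30,030.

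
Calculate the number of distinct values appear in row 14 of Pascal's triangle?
8

Solution: Row 14 has entries C(14,0)..C(14,14); by symmetry C(14,k)=C(14,14-k), giving 8 distinct values.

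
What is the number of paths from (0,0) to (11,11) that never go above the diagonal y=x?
58,786

Solution: Counted by the Catalan number C_11: C_11 = C(22,11)/(11+1) = 705,432/12 = 58,786.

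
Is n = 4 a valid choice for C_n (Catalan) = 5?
No

Working:
C_4 = C(8,4)/(4+1) = 70/5 = 14, which does not equal 5.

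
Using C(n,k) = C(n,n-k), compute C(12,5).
792
C(12,5) = C(12,7) = 792.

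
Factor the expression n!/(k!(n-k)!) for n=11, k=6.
C(11,6) = 462

Working:
This is the binomial coefficient C(11,6) = 462.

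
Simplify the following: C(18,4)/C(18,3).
15/4

C(n,k+1)/C(n,k) = (n−k)/(k+1). Here (18−3)/(3+1) = 15/4 = 15/4.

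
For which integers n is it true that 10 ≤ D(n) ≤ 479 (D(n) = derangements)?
5, 6

Explanation: Using D(n) = (n−1)[D(n−1) + D(n−2)] with D(1)=0, D(2)=1: D(4)=9; D(5)=44; D(6)=265; D(7)=1,854. So valid n = 5, 6.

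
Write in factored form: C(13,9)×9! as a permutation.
C(13,9)×9! = [13!/(9!(4)!)]×9! = 13!/(4)! = P(13,9) = 259,459,200.

Answer: P(13,9)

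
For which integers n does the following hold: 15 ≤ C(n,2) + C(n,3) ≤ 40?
C(4,2)+C(4,3)=10; C(5,2)+C(5,3)=20; C(6,2)+C(6,3)=35; C(7,2)+C(7,3)=56. So valid n = 5, 6.
Final answer: 5, 6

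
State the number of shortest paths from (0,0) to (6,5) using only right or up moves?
462

Reasoning: Choose 6 rights from 11 moves: C(11,6) = 462.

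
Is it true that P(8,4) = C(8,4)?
False

P(8,4) = 1,680 but C(8,4) = 70; they differ by a factor of 4! = 24, so the statement does not hold.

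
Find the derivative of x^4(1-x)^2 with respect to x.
4x^3(1-x)^2 - 2x^4(1-x)^1
Product rule: 4x^{3}(1-x)^{2} + x^4·(-2)(1-x)^{1}.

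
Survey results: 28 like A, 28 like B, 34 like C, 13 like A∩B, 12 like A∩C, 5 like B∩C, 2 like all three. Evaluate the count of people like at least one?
62

Explanation: |A∪B∪C| = 28+28+34-13-12-5+2 = 62.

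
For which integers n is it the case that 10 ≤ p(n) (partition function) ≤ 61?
6, 7, 8, 9, 10, 11

Working:
Tabulating p(n) via p(n) = p(n−1) + p(n−2) − p(n−5) − p(n−7) + …: p(5)=7; p(6)=11; p(7)=15; p(8)=22; p(9)=30; p(10)=42; p(11)=56; p(12)=77. So valid n = 6, 7, 8, 9, 10, 11.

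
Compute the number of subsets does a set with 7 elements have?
128

Each element can be included or excluded: 2^7 = 128.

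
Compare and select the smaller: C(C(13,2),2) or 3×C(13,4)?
3×C(13,4)

Reasoning: C(C(13,2),2)=3,003, 3×C(13,4)=2,145.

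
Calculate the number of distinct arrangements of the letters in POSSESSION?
75,600

Word has 10 letters (P=1, O=2, S=4, E=1, I=1, N=1). Arrangements: 10!/Π(k!) = 75,600.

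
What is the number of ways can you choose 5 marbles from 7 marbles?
21

Reasoning: C(7,5) = 7! / (5! × (7-5)!)
         = 7! / (5! × 2!)
         = 21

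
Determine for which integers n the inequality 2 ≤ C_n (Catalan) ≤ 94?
C_1=1; C_2=2; C_3=5; C_4=14; C_5=42; C_6=132. So valid n = 2, 3, 4, 5.
Final answer: 2, 3, 4, 5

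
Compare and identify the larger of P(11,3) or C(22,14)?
C(22,14)
P(11,3)=990, C(22,14)=319,770.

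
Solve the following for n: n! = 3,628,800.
10

Reasoning: n! is strictly increasing. 8! = 40,320, 9! = 362,880, 10! = 3,628,800 ✓. So n = 10.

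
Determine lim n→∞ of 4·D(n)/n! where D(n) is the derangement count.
4/e
D(n)/n! → 1/e, so 4·D(n)/n! → 4/e.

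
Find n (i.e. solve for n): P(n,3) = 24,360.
30
P(n,3) = n(n−1)(n−2) is increasing in n; n(n−1)(n−2) ≈ (n−1)^3 = 24,360 gives n ≈ 30.0. Check: P(28,3) = 19,656, P(29,3) = 21,924, P(30,3) = 24,360 ✓. So n = 30.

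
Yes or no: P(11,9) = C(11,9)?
No

P(11,9) = 19,958,400 but C(11,9) = 55; they differ by a factor of 9! = 362880, so the statement does not hold.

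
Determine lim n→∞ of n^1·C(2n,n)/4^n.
C(2n,n) ~ 4^n/√(πn), so n^1·C(2n,n)/4^n ~ n^(1 − 1/2)/√π → ∞.

Answer: ∞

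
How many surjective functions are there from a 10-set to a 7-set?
29,635,200

Solution: Onto functions = 7! × S(10,7)
First compute S(10,7) via recurrence:
Using the Stirling recurrence: S(n,k) = k·S(n-1,k) + S(n-1,k-1)
S(10,7) = 7·S(9,7) + S(9,6)
         = 7·462 + 2646
         = 3234 + 2646
         = 5,880
Then: 5040 × 5880 = 29,635,200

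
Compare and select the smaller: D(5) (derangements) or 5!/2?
D(5)

D(5) = (5-1)·[D(4) + D(3)] = 4·[9 + 2] = 44; 5!/2 = 120/2 = 60.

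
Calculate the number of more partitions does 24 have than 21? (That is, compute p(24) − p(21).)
783

Pentagonal recurrence p(n) = p(n−1) + p(n−2) − p(n−5) − p(n−7) + …: p(24) = p(23) + p(22) − p(19) − p(17) + p(12) + p(9) − p(2) = 1,255 + 1,002 − 490 − 297 + 77 + 30 − 2 = 1,575.
p(21) = p(20) + p(19) − p(16) − p(14) + p(9) + p(6) = 627 + 490 − 231 − 135 + 30 + 11 = 792.
Difference = 1,575 − 792 = 783.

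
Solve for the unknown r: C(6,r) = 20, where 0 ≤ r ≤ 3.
3
C(6,r) is increasing for 0 ≤ r ≤ 3. Stepping up (C(6,r+1) = C(6,r)·(6−r)/(r+1)): C(6,1) = 6, C(6,2) = 15, C(6,3) = 20 ✓. So r = 3.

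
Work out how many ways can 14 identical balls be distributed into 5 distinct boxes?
3,060
C(14+5-1, 5-1) = C(18, 4) = 3,060.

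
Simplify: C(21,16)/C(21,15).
3/8

C(n,k+1)/C(n,k) = (n−k)/(k+1). Here (21−15)/(15+1) = 6/16 = 3/8.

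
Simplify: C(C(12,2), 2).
2,145

Working:
C(12,2) = 66, then C(66, 2) = 2,145.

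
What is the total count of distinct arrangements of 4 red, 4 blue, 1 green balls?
630
Multinomial: 9!/(4! × 4! × 1!) = 630.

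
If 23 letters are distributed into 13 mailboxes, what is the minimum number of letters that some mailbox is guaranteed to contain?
2
Pigeonhole: ⌈23/13⌉ = 2.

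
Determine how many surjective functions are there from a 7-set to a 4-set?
8,400

Working:
Onto functions = 4! × S(7,4)
First compute S(7,4) via recurrence:
Using the Stirling recurrence: S(n,k) = k·S(n-1,k) + S(n-1,k-1)
S(7,4) = 4·S(6,4) + S(6,3)
         = 4·65 + 90
         = 260 + 90
         = 350
Then: 24 × 350 = 8,400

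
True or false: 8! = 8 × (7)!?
True

Explanation: By definition n! = n × (n-1)!, so 8! = 8 × 7!.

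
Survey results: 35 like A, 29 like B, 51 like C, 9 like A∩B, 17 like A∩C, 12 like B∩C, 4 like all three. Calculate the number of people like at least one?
|A∪B∪C| = 35+29+51-9-17-12+4 = 81.

Answer: 81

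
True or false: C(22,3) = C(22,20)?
False

Solution: C(22,3) = 1,540 but C(22,20) = 231; symmetry gives C(22,3) = C(22,19), not C(22,20).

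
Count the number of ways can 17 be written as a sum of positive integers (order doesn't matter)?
297

Working:
Pentagonal recurrence p(n) = p(n−1) + p(n−2) − p(n−5) − p(n−7) + …: p(17) = p(16) + p(15) − p(12) − p(10) + p(5) + p(2) = 231 + 176 − 77 − 42 + 7 + 2 = 297.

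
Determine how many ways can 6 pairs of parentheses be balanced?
132

Solution: Using the Catalan number formula: C_n = C(2n, n) / (n+1)
C_6 = C(12, 6) / (6+1)
     = 924 / 7
     = 132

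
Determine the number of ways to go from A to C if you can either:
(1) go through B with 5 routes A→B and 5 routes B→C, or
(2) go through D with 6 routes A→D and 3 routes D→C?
Route via B: 5×5=25. Route via D: 6×3=18. Total: 43.
Final answer: 43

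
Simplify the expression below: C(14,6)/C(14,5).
3/2

Working:
C(n,k+1)/C(n,k) = (n−k)/(k+1). Here (14−5)/(5+1) = 9/6 = 3/2.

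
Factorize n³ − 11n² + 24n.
n(n − 3)(n − 8)

Working:
n³ − 11n² + 24n = n(n² − 11n + 24) = n(n − 3)(n − 8).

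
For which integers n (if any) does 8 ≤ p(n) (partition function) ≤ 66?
6, 7, 8, 9, 10, 11

Working:
Tabulating p(n) via p(n) = p(n−1) + p(n−2) − p(n−5) − p(n−7) + …: p(5)=7; p(6)=11; p(7)=15; p(8)=22; p(9)=30; p(10)=42; p(11)=56; p(12)=77. So valid n = 6, 7, 8, 9, 10, 11.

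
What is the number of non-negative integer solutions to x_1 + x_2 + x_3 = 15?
136
C(15+3-1, 3-1) = 136.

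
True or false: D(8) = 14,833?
True

Solution: Derangements of 8 elements: D(8) = (8-1)·[D(7) + D(6)] = 7·[1,854 + 265] = 14,833.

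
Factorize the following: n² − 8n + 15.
Seek roots whose sum is 8 and product is 15: (3, 5). So n² − 8n + 15 = (n − 3)(n − 5).
Final answer: (n − 3)(n − 5)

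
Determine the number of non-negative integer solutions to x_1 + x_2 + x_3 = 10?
66

Reasoning: C(10+3-1, 3-1) = 66.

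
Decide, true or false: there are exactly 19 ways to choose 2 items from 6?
C(6,2) = 15 ≠ 19.

Answer: False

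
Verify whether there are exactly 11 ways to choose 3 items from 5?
False
C(5,3) = 10 ≠ 11.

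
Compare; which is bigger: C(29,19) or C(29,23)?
C(29,19)

Explanation: C(29,19)=20,030,010, C(29,23)=475,020.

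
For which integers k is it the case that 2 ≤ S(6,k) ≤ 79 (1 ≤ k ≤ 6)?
2, 4, 5
S(6,1)=1; S(6,2)=31; S(6,3)=90; S(6,4)=65; S(6,5)=15; S(6,6)=1. So valid k = 2, 4, 5.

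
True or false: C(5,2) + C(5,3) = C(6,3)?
True

Solution: Pascal's identity: LHS = 10 + 10 = 20; RHS = C(6,3) = 20. Both sides agree, so the statement holds.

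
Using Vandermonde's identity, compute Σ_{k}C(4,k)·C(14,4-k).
3,060

Working:
= C(4+14,4) = C(18,4) = 3,060.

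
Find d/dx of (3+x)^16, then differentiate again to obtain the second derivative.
First derivative: 16(3+x)^{15}. Second derivative: 16·15·(3+x)^{14} = 240(3+x)^{14}.

Answer: 240(3+x)^14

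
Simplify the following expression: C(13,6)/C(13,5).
4/3

Reasoning: C(n,k+1)/C(n,k) = (n−k)/(k+1). Here (13−5)/(5+1) = 8/6 = 4/3.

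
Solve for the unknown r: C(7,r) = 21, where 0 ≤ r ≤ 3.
C(7,r) is increasing for 0 ≤ r ≤ 3. Stepping up (C(7,r+1) = C(7,r)·(7−r)/(r+1)): C(7,1) = 7, C(7,2) = 21 ✓. So r = 2.

Answer: 2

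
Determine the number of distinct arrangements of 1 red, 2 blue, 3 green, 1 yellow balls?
420

Solution: Multinomial: 7!/(1! × 2! × 3! × 1!) = 420.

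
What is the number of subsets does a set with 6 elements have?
64

Explanation: Each element can be included or excluded: 2^6 = 64.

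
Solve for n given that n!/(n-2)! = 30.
6

Explanation: n!/(n-2)! = n×(n-1), a product of 2 consecutive integers ≈ (n−0.5)^2. 30^(1/2) + 0.5 ≈ 6.0; check n = 6: 6×5 = 30 ✓. So n = 6.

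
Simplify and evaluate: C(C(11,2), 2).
C(11,2) = 55, then C(55, 2) = 1,485.

Answer: 1,485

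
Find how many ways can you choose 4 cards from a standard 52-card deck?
270,725

Working:
C(52,4) = 270,725.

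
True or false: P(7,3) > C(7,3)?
True

Explanation: P(7,3) = 210 and C(7,3) = 35; P(n,r) = r! × C(n,r) so P > C whenever r ≥ 2.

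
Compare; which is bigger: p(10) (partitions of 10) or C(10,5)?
Pentagonal recurrence p(n) = p(n−1) + p(n−2) − p(n−5) − p(n−7) + …: p(10) = p(9) + p(8) − p(5) − p(3) = 30 + 22 − 7 − 3 = 42; C(10,5) = 252.
Final answer: C(10,5)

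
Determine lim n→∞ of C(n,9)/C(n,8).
∞

Reasoning: C(n,9)/C(n,8) = (n-8)/9 → ∞ as n → ∞.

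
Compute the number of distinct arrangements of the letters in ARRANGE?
1,260

Reasoning: Word has 7 letters (A=2, R=2, N=1, G=1, E=1). Arrangements: 7!/Π(k!) = 1,260.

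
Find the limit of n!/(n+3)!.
0

Explanation: n!/(n+3)! = 1/[(n+1)(n+2)(n+3)] → 0 as n → ∞.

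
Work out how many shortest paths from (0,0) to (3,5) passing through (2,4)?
30

Explanation: To (2,4): C(6,2)=15. From there: C(2,1)=2. Total: 30.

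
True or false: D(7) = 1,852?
False

Derangements of 7 elements: D(7) = (7-1)·[D(6) + D(5)] = 6·[265 + 44] = 1,854.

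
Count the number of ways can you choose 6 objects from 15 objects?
5,005

Reasoning: C(15,6) = 15! / (6! × (15-6)!)
         = 15! / (6! × 9!)
         = 5,005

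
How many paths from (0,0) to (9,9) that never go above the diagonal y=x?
4,862

Solution: Counted by the Catalan number C_9: C_9 = C(18,9)/(9+1) = 48,620/10 = 4,862.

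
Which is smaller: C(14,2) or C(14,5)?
C(14,2)

Solution: C(14,2)=91, C(14,5)=2,002.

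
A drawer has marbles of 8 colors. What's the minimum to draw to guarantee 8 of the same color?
57

Solution: Worst case: 7 of each = 56. One more: 57.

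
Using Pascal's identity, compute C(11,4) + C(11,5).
792

Solution: C(11,4) + C(11,5) = C(12,5) = 792.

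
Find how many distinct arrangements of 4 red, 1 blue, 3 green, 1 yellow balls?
2,520

Working:
Multinomial: 9!/(4! × 1! × 3! × 1!) = 2,520.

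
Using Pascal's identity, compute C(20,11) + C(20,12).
293,930

Reasoning: C(20,11) + C(20,12) = C(21,12) = 293,930.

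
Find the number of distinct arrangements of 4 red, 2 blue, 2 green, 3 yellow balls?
Multinomial: 11!/(4! × 2! × 2! × 3!) = 69,300.

Answer: 69,300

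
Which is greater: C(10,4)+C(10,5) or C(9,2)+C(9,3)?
First=462, Second=120.

Answer: C(10,4)+C(10,5)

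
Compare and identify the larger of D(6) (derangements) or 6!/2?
6!/2

Reasoning: D(6) = (6-1)·[D(5) + D(4)] = 5·[44 + 9] = 265; 6!/2 = 720/2 = 360.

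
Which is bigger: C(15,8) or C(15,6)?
C(15,8)
C(15,8)=6,435, C(15,6)=5,005.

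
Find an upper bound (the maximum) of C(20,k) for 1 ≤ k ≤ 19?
184,756

Solution: C(20,k) is maximised at the centre of the row: C(20,10) = 184,756.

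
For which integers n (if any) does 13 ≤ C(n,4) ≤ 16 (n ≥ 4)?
6

C(5,4)=5; C(6,4)=15; C(7,4)=35. So valid n = 6.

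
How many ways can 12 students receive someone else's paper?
Using D(n) = (n-1)[D(n-1) + D(n-2)]:
D(12) = (12-1) × [D(11) + D(10)]
      = 11 × [14684570 + 1334961]
      = 11 × 16019531
      = 176,214,841

Answer: 176,214,841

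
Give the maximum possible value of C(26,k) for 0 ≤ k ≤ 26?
10,400,600

Reasoning: Maximum at k = 13: C(26,13) = 10,400,600.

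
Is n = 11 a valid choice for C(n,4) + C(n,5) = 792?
Yes

C(11,4) + C(11,5) = 330 + 462 = 792, which equals 792.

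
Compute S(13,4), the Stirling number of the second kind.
2,532,530

Reasoning: Using the Stirling recurrence: S(n,k) = k·S(n-1,k) + S(n-1,k-1)
S(13,4) = 4·S(12,4) + S(12,3)
         = 4·611501 + 86526
         = 2446004 + 86526
         = 2,532,530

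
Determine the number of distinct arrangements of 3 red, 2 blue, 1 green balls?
60

Explanation: Multinomial: 6!/(3! × 2! × 1!) = 60.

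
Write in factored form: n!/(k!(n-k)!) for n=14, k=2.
This is the binomial coefficient C(14,2) = 91.
Final answer: C(14,2) = 91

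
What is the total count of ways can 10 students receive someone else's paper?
1,334,961

Working:
Using D(n) = (n-1)[D(n-1) + D(n-2)]:
D(10) = (10-1) × [D(9) + D(8)]
      = 9 × [133496 + 14833]
      = 9 × 148329
      = 1,334,961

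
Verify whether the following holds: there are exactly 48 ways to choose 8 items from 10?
C(10,8) = 45 ≠ 48.
Final answer: False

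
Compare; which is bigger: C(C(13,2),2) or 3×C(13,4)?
C(C(13,2),2)

Reasoning: C(C(13,2),2)=3,003, 3×C(13,4)=2,145.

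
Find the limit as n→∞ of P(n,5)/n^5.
P(n,5) = n(n-1)···(n-4) ≈ n^5 for large n. Limit = 1.

Answer: 1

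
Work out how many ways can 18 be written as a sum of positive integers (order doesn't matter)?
Pentagonal recurrence p(n) = p(n−1) + p(n−2) − p(n−5) − p(n−7) + …: p(18) = p(17) + p(16) − p(13) − p(11) + p(6) + p(3) = 297 + 231 − 101 − 56 + 11 + 3 = 385.
Final answer: 385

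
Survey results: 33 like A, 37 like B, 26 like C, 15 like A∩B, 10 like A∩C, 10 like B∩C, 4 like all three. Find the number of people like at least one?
65
|A∪B∪C| = 33+37+26-15-10-10+4 = 65.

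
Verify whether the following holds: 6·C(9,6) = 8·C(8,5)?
False
Absorption identity k·C(n,k) = n·C(n-1,k-1). LHS = 6·84 = 504; RHS = 8·56 = 448.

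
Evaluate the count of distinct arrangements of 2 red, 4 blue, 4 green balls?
3,150

Working:
Multinomial: 10!/(2! × 4! × 4!) = 3,150.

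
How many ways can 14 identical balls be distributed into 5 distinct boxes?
3,060

Working:
C(14+5-1, 5-1) = C(18, 4) = 3,060.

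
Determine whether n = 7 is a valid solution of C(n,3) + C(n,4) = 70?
Yes

Explanation: C(7,3) + C(7,4) = 35 + 35 = 70, which equals 70.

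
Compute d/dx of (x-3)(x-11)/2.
d/dx[(x-3)(x-11)] = (x-11) + (x-3) = 2x - 14. Dividing by 2 gives (2x - 14)/2.
Final answer: (2x - 14)/2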